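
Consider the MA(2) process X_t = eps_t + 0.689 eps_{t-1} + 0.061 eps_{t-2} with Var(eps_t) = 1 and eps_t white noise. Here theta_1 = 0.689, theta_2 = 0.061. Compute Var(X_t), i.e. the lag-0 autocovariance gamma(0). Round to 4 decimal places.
\gamma(0) = 1.4784

For an MA(q) process X_t = eps_t + sum_i theta_i eps_{t-i} with
Var(eps_t) = sigma^2, the variance is
  gamma(0) = sigma^2 * (1 + sum_i theta_i^2).
  sum_i theta_i^2 = (0.689)^2 + (0.061)^2 = 0.474721 + 0.003721 = 0.478442.
  gamma(0) = 1 * (1 + 0.478442) = 1 * 1.478442 = 1.478442, which rounds to 1.4784.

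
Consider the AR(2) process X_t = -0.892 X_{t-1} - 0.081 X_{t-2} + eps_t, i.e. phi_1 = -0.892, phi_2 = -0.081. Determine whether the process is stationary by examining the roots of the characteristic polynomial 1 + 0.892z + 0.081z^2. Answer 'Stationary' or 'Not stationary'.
\text{Stationary}

The AR(p) characteristic polynomial is P(z) = 1 + 0.892z + 0.081z^2.
Stationarity requires all roots to lie outside the unit circle, i.e. |z| > 1 for every root.
Set 1 + (0.892) z + (0.081) z^2 = 0, i.e. a z^2 + b z + c = 0 with a = 0.081, b = 0.892, c = 1.
Discriminant D = b^2 - 4ac = (0.892)^2 - 4*(0.081)*1 = 0.795664 - (0.324) = 0.471664.
D >= 0, so the roots are real: z = (-b +/- sqrt(D)) / (2a) = (-0.892 +/- 0.686778) / (0.162).
  z_1 = (-0.892 + 0.686778) / (0.162) = -1.2668,   |z_1| = 1.2668.
  z_2 = (-0.892 - 0.686778) / (0.162) = -9.7455,   |z_2| = 9.7455.
Moduli of all roots: 1.2668, 9.7455.
All moduli strictly greater than 1? Yes.
Verdict: Stationary.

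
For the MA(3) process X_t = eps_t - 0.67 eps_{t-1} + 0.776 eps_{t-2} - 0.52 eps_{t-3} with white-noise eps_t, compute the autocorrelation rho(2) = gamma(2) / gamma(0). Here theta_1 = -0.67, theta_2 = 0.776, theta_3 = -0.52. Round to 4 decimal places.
\rho(2) = 0.4843

For an MA(q) process with theta_0 = 1, the autocovariance is
  gamma(k) = sigma^2 * sum_{i=0..q-k} theta_i * theta_{i+k},
and rho(k) = gamma(k) / gamma(0). Sigma^2 cancels.
  numerator   = (1)*(0.776) + (-0.67)*(-0.52) = 1.1244.
  denominator = (1)^2 + (-0.67)^2 + (0.776)^2 + (-0.52)^2 = 2.321476.
  rho(2) = 1.1244 / 2.321476 = 0.4843.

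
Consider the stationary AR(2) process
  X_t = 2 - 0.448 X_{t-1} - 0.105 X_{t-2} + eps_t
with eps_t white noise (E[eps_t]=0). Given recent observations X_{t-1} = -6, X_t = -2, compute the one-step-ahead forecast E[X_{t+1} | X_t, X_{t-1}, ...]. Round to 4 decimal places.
E[X_{t+1} \mid \mathcal F_t] = 3.5260

For an AR(p) model X_t = c + sum_i phi_i X_{t-i} + eps_t, the
one-step-ahead conditional mean is
  E[X_{t+1} | X_t, ...] = c + sum_i phi_i X_{t+1-i}.
Substitute known values:
  E[X_{t+1} | ...] = 2 + (-0.448) * (-2) + (-0.105) * (-6)
                   = 3.5260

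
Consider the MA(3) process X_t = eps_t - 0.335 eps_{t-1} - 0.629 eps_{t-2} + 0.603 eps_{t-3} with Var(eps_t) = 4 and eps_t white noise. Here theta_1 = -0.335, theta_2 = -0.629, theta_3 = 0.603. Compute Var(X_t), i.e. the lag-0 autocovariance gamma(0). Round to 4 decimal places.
\gamma(0) = 7.4859

For an MA(q) process X_t = eps_t + sum_i theta_i eps_{t-i} with
Var(eps_t) = sigma^2, the variance is
  gamma(0) = sigma^2 * (1 + sum_i theta_i^2).
  sum_i theta_i^2 = (-0.335)^2 + (-0.629)^2 + (0.603)^2 = 0.112225 + 0.395641 + 0.363609 = 0.871475.
  gamma(0) = 4 * (1 + 0.871475) = 4 * 1.871475 = 7.4859.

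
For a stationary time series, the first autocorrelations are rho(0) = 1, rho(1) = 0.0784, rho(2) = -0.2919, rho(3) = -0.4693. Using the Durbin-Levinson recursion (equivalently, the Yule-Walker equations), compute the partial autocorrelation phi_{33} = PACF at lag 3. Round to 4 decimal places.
\phi_{33} = -0.4600

The PACF at lag k is phi_{kk}, the last component of the solution
to the Yule-Walker system G_k phi = r_k where
  (G_k)_{ij} = rho(|i - j|), (r_k)_i = rho(i), i,j = 1..k.
Equivalently, Durbin-Levinson gives phi_{kk} iteratively:
  phi_{11} = rho(1)
  phi_{kk} = [rho(k) - sum_{j=1..k-1} phi_{k-1,j} rho(k-j)]
            / [1 - sum_{j=1..k-1} phi_{k-1,j} rho(j)],
  phi_{k,j} = phi_{k-1,j} - phi_{kk} phi_{k-1,k-j},  j = 1..k-1.
Step k = 1:
  phi_11 = rho(1) = 0.0784.
Step k = 2:
  phi_22 = [rho(2) - phi_11 rho(1)] / [1 - phi_11 rho(1)] = [-0.2919 - (0.0784)(0.0784)] / [1 - (0.0784)(0.0784)]
         = -0.29804656 / 0.99385344 = -0.29989.
  Update: phi_21 = phi_11 - phi_22 phi_11 = 0.0784 - (-0.29989)(0.0784) = 0.101911.
Step k = 3:
  phi_33 = [rho(3) - phi_21 rho(2) - phi_22 rho(1)] / [1 - phi_21 rho(1) - phi_22 rho(2)]
    numerator   = -0.4693 - (0.101911)(-0.2919) - (-0.29989)(0.0784) = -0.41604071
    denominator = 1 - (0.101911)(0.0784) - (-0.29989)(-0.2919) = 0.9044723
  phi_33 = -0.41604071 / 0.9044723 = -0.46.
Therefore phi_{33} = -0.4600.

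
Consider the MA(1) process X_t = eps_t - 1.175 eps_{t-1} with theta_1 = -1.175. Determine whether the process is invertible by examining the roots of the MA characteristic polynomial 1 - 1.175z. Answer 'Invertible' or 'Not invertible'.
\text{Not invertible}

The MA(q) characteristic polynomial is P(z) = 1 - 1.175z.
Invertibility requires all roots to lie outside the unit circle, i.e. |z| > 1 for every root.
This is linear in z: 1 + (-1.175) z = 0  =>  z = -1/(-1.175) = 0.851064,  |z| = 0.851064.
Moduli of all roots: 0.8511.
All moduli strictly greater than 1? No.
Verdict: Not invertible.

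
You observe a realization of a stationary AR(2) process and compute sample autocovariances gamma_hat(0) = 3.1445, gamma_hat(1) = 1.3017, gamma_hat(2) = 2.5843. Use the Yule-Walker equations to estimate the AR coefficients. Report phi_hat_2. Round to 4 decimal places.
\hat\phi_{2} = 0.7850

The Yule-Walker equations for an AR(p) process read, in matrix form,
  Gamma_p phi = r_p,   with   (Gamma_p)_{ij} = gamma(|i - j|),
                       (r_p)_i = gamma(i),   i,j = 1..p.
Substitute the sample gammas (Toeplitz matrix and right-hand side of size 2):
  Gamma_p = [[3.1445, 1.3017], [1.3017, 3.1445]]
  r_p     = [1.3017, 2.5843]
Written out:
  3.1445 phi_1 + 1.3017 phi_2 = 1.3017
  1.3017 phi_1 + 3.1445 phi_2 = 2.5843
Solve by Cramer's rule:
  det = gamma(0)^2 - gamma(1)^2 = (3.1445)^2 - (1.3017)^2 = 9.88788025 - 1.69442289 = 8.19345736
  phi_hat_1 = [gamma(1) gamma(0) - gamma(1) gamma(2)] / det = [(1.3017)(3.1445) - (1.3017)(2.5843)] / 8.19345736 = 0.72921234 / 8.19345736 = 0.089
  phi_hat_2 = [gamma(0) gamma(2) - gamma(1)^2] / det = [(3.1445)(2.5843) - (1.3017)^2] / 8.19345736 = 6.43190846 / 8.19345736 = 0.785
So phi_hat = [0.0890, 0.7850].
Therefore phi_hat_2 = 0.7850.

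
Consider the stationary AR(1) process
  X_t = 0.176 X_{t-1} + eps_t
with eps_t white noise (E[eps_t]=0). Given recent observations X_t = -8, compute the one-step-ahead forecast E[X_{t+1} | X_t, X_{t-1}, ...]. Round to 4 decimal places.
E[X_{t+1} \mid \mathcal F_t] = -1.4080

For an AR(p) model X_t = c + sum_i phi_i X_{t-i} + eps_t, the
one-step-ahead conditional mean is
  E[X_{t+1} | X_t, ...] = c + sum_i phi_i X_{t+1-i}.
Substitute known values:
  E[X_{t+1} | ...] = (0.176) * (-8)
                   = -1.4080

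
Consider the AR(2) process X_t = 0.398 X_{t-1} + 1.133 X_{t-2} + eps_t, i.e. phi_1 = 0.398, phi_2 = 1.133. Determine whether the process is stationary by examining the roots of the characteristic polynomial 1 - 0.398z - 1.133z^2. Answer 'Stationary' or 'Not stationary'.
\text{Not stationary}

The AR(p) characteristic polynomial is P(z) = 1 - 0.398z - 1.133z^2.
Stationarity requires all roots to lie outside the unit circle, i.e. |z| > 1 for every root.
Set 1 + (-0.398) z + (-1.133) z^2 = 0, i.e. a z^2 + b z + c = 0 with a = -1.133, b = -0.398, c = 1.
Discriminant D = b^2 - 4ac = (-0.398)^2 - 4*(-1.133)*1 = 0.158404 - (-4.532) = 4.690404.
D >= 0, so the roots are real: z = (-b +/- sqrt(D)) / (2a) = (0.398 +/- 2.165734) / (-2.266).
  z_1 = (0.398 + 2.165734) / (-2.266) = -1.1314,   |z_1| = 1.1314.
  z_2 = (0.398 - 2.165734) / (-2.266) = 0.7801,   |z_2| = 0.7801.
Moduli of all roots: 1.1314, 0.7801.
All moduli strictly greater than 1? No.
Verdict: Not stationary.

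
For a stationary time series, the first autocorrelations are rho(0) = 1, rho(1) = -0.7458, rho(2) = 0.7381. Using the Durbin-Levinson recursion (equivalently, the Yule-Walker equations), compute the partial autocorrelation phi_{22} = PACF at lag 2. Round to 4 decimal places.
\phi_{22} = 0.4098

The PACF at lag k is phi_{kk}, the last component of the solution
to the Yule-Walker system G_k phi = r_k where
  (G_k)_{ij} = rho(|i - j|), (r_k)_i = rho(i), i,j = 1..k.
Equivalently, Durbin-Levinson gives phi_{kk} iteratively:
  phi_{11} = rho(1)
  phi_{kk} = [rho(k) - sum_{j=1..k-1} phi_{k-1,j} rho(k-j)]
            / [1 - sum_{j=1..k-1} phi_{k-1,j} rho(j)],
  phi_{k,j} = phi_{k-1,j} - phi_{kk} phi_{k-1,k-j},  j = 1..k-1.
Step k = 1:
  phi_11 = rho(1) = -0.7458.
Step k = 2:
  phi_22 = [rho(2) - phi_11 rho(1)] / [1 - phi_11 rho(1)] = [0.7381 - (-0.7458)(-0.7458)] / [1 - (-0.7458)(-0.7458)]
         = 0.18188236 / 0.44378236 = 0.4098.
Therefore phi_{22} = 0.4098.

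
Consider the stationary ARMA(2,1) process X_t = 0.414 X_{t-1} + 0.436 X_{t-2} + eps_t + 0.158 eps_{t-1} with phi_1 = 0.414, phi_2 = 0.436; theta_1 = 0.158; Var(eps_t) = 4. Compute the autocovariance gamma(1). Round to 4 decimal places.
\gamma(1) = 11.0012

Multiply the model equation by X_{t-k} and take expectations. With theta_0 = psi_0 = 1 and psi_j the MA(infinity) weights, this gives
  gamma(k) - sum_i phi_i gamma(k-i) = c_k,
  c_k = sigma^2 * sum_{j=k..q} theta_j psi_{j-k}   (c_k = 0 for k > q),
using gamma(-m) = gamma(m).
psi-weights needed (psi_j = theta_j + sum_i phi_i psi_{j-i}):
  psi_1 = theta_1 + phi_1 = 0.158 + (0.414) = 0.572
Right-hand sides:
  c_0 = sigma^2 (1 + theta_1 psi_1) = 4 * (1 + (0.158)(0.572)) = 4 * 1.090376 = 4.361504
  c_1 = sigma^2 theta_1 = 4 * (0.158) = 0.632
  c_2 = 0
Equations for k = 0, 1, 2 (AR order 2, c_2 = 0):
  (E0) gamma(0) = phi_1 gamma(1) + phi_2 gamma(2) + c_0
  (E1) gamma(1) = phi_1 gamma(0) + phi_2 gamma(1) + c_1
  (E2) gamma(2) = phi_1 gamma(1) + phi_2 gamma(0)
From (E1): gamma(1) = A gamma(0) + B with
  A = phi_1 / (1 - phi_2) = 0.414 / 0.564 = 0.734043,   B = c_1 / (1 - phi_2) = 0.632 / 0.564 = 1.120567.
Insert (E2) into (E0): gamma(0) (1 - phi_2^2) = phi_1 (1 + phi_2) gamma(1) + c_0.
  phi_1 (1 + phi_2) = (0.414)(1.436) = 0.594504,   1 - phi_2^2 = 0.809904.
Replace gamma(1) by A gamma(0) + B and collect gamma(0):
  gamma(0) [0.809904 - (0.594504)(0.734043)] = (0.594504)(1.120567) + 4.361504
  gamma(0) * 0.373513 = 5.027686
  gamma(0) = 5.027686 / 0.373513 = 13.460546.
  gamma(1) = A gamma(0) + B = (0.734043)(13.460546) + (1.120567) = 11.001181.
Therefore gamma(1) = 11.0012 (to 4 decimal places).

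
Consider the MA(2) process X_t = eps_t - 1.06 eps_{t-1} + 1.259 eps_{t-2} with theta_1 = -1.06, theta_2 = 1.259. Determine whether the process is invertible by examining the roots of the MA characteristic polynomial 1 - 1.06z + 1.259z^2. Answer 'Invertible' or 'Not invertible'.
\text{Not invertible}

The MA(q) characteristic polynomial is P(z) = 1 - 1.06z + 1.259z^2.
Invertibility requires all roots to lie outside the unit circle, i.e. |z| > 1 for every root.
Set 1 + (-1.06) z + (1.259) z^2 = 0, i.e. a z^2 + b z + c = 0 with a = 1.259, b = -1.06, c = 1.
Discriminant D = b^2 - 4ac = (-1.06)^2 - 4*(1.259)*1 = 1.1236 - (5.036) = -3.9124.
D < 0, so the roots are the complex-conjugate pair z = (-b +/- i sqrt(-D)) / (2a) = 0.421 +/- 0.7855i.
For a conjugate pair |z|^2 = z * conj(z) = (product of roots) = c/a = 1/(1.259) = 0.794281, so |z| = sqrt(0.794281) = 0.8912 for both roots.
Moduli of all roots: 0.8912, 0.8912.
All moduli strictly greater than 1? No.
Verdict: Not invertible.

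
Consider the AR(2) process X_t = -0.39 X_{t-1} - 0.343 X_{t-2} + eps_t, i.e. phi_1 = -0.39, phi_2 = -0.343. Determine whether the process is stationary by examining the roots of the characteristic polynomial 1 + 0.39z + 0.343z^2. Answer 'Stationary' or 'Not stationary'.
\text{Stationary}

The AR(p) characteristic polynomial is P(z) = 1 + 0.39z + 0.343z^2.
Stationarity requires all roots to lie outside the unit circle, i.e. |z| > 1 for every root.
Set 1 + (0.39) z + (0.343) z^2 = 0, i.e. a z^2 + b z + c = 0 with a = 0.343, b = 0.39, c = 1.
Discriminant D = b^2 - 4ac = (0.39)^2 - 4*(0.343)*1 = 0.1521 - (1.372) = -1.2199.
D < 0, so the roots are the complex-conjugate pair z = (-b +/- i sqrt(-D)) / (2a) = -0.5685 +/- 1.61i.
For a conjugate pair |z|^2 = z * conj(z) = (product of roots) = c/a = 1/(0.343) = 2.915452, so |z| = sqrt(2.915452) = 1.7075 for both roots.
Moduli of all roots: 1.7075, 1.7075.
All moduli strictly greater than 1? Yes.
Verdict: Stationary.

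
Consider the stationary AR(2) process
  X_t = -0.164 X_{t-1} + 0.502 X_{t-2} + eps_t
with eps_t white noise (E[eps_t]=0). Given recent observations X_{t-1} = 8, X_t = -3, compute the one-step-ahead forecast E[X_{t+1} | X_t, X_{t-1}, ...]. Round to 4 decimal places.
E[X_{t+1} \mid \mathcal F_t] = 4.5080

For an AR(p) model X_t = c + sum_i phi_i X_{t-i} + eps_t, the
one-step-ahead conditional mean is
  E[X_{t+1} | X_t, ...] = c + sum_i phi_i X_{t+1-i}.
Substitute known values:
  E[X_{t+1} | ...] = (-0.164) * (-3) + (0.502) * (8)
                   = 4.5080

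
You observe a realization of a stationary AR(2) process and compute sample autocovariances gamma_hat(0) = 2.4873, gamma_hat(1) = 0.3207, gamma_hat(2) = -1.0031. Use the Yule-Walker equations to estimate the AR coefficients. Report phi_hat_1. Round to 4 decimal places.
\hat\phi_{1} = 0.1840

The Yule-Walker equations for an AR(p) process read, in matrix form,
  Gamma_p phi = r_p,   with   (Gamma_p)_{ij} = gamma(|i - j|),
                       (r_p)_i = gamma(i),   i,j = 1..p.
Substitute the sample gammas (Toeplitz matrix and right-hand side of size 2):
  Gamma_p = [[2.4873, 0.3207], [0.3207, 2.4873]]
  r_p     = [0.3207, -1.0031]
Written out:
  2.4873 phi_1 + 0.3207 phi_2 = 0.3207
  0.3207 phi_1 + 2.4873 phi_2 = -1.0031
Solve by Cramer's rule:
  det = gamma(0)^2 - gamma(1)^2 = (2.4873)^2 - (0.3207)^2 = 6.18666129 - 0.10284849 = 6.0838128
  phi_hat_1 = [gamma(1) gamma(0) - gamma(1) gamma(2)] / det = [(0.3207)(2.4873) - (0.3207)(-1.0031)] / 6.0838128 = 1.11937128 / 6.0838128 = 0.184
  phi_hat_2 = [gamma(0) gamma(2) - gamma(1)^2] / det = [(2.4873)(-1.0031) - (0.3207)^2] / 6.0838128 = -2.59785912 / 6.0838128 = -0.427
So phi_hat = [0.1840, -0.4270].
Therefore phi_hat_1 = 0.1840.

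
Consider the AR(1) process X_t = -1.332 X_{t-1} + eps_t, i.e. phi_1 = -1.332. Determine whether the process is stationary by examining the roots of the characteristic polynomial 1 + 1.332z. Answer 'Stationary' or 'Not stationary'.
\text{Not stationary}

The AR(p) characteristic polynomial is P(z) = 1 + 1.332z.
Stationarity requires all roots to lie outside the unit circle, i.e. |z| > 1 for every root.
This is linear in z: 1 + (1.332) z = 0  =>  z = -1/(1.332) = -0.750751,  |z| = 0.750751.
Moduli of all roots: 0.7508.
All moduli strictly greater than 1? No.
Verdict: Not stationary.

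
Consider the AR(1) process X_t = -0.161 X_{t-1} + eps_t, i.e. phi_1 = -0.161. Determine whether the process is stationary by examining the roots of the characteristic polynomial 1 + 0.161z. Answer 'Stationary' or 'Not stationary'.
\text{Stationary}

The AR(p) characteristic polynomial is P(z) = 1 + 0.161z.
Stationarity requires all roots to lie outside the unit circle, i.e. |z| > 1 for every root.
This is linear in z: 1 + (0.161) z = 0  =>  z = -1/(0.161) = -6.21118,  |z| = 6.21118.
Moduli of all roots: 6.2112.
All moduli strictly greater than 1? Yes.
Verdict: Stationary.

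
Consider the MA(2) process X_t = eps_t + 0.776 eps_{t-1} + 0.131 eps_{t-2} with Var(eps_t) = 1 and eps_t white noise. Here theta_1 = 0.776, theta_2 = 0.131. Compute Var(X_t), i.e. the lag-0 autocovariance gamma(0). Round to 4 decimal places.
\gamma(0) = 1.6193

For an MA(q) process X_t = eps_t + sum_i theta_i eps_{t-i} with
Var(eps_t) = sigma^2, the variance is
  gamma(0) = sigma^2 * (1 + sum_i theta_i^2).
  sum_i theta_i^2 = (0.776)^2 + (0.131)^2 = 0.602176 + 0.017161 = 0.619337.
  gamma(0) = 1 * (1 + 0.619337) = 1 * 1.619337 = 1.619337, which rounds to 1.6193.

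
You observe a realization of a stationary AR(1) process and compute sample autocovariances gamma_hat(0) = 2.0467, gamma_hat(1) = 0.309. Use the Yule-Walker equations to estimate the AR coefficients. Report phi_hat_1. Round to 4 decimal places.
\hat\phi_{1} = 0.1510

The Yule-Walker equations for an AR(p) process read, in matrix form,
  Gamma_p phi = r_p,   with   (Gamma_p)_{ij} = gamma(|i - j|),
                       (r_p)_i = gamma(i),   i,j = 1..p.
Substitute the sample gammas (Toeplitz matrix and right-hand side of size 1):
  Gamma_p = [[2.0467]]
  r_p     = [0.309]
With p = 1 this is the single equation gamma(0) phi_1 = gamma(1):
  phi_hat_1 = gamma(1) / gamma(0) = 0.309 / 2.0467 = 0.1510.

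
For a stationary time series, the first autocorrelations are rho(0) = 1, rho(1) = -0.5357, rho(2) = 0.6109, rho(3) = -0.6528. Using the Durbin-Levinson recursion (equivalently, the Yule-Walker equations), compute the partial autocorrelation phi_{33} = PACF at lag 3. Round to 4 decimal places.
\phi_{33} = -0.4080

The PACF at lag k is phi_{kk}, the last component of the solution
to the Yule-Walker system G_k phi = r_k where
  (G_k)_{ij} = rho(|i - j|), (r_k)_i = rho(i), i,j = 1..k.
Equivalently, Durbin-Levinson gives phi_{kk} iteratively:
  phi_{11} = rho(1)
  phi_{kk} = [rho(k) - sum_{j=1..k-1} phi_{k-1,j} rho(k-j)]
            / [1 - sum_{j=1..k-1} phi_{k-1,j} rho(j)],
  phi_{k,j} = phi_{k-1,j} - phi_{kk} phi_{k-1,k-j},  j = 1..k-1.
Step k = 1:
  phi_11 = rho(1) = -0.5357.
Step k = 2:
  phi_22 = [rho(2) - phi_11 rho(1)] / [1 - phi_11 rho(1)] = [0.6109 - (-0.5357)(-0.5357)] / [1 - (-0.5357)(-0.5357)]
         = 0.32392551 / 0.71302551 = 0.454297.
  Update: phi_21 = phi_11 - phi_22 phi_11 = -0.5357 - (0.454297)(-0.5357) = -0.292333.
Step k = 3:
  phi_33 = [rho(3) - phi_21 rho(2) - phi_22 rho(1)] / [1 - phi_21 rho(1) - phi_22 rho(2)]
    numerator   = -0.6528 - (-0.292333)(0.6109) - (0.454297)(-0.5357) = -0.23084676
    denominator = 1 - (-0.292333)(-0.5357) - (0.454297)(0.6109) = 0.56586705
  phi_33 = -0.23084676 / 0.56586705 = -0.408.
Therefore phi_{33} = -0.4080.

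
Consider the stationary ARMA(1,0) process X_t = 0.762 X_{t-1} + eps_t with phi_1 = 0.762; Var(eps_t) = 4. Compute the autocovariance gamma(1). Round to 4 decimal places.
\gamma(1) = 7.2683

Multiply the model equation by X_{t-k} and take expectations. With theta_0 = psi_0 = 1 and psi_j the MA(infinity) weights, this gives
  gamma(k) - sum_i phi_i gamma(k-i) = c_k,
  c_k = sigma^2 * sum_{j=k..q} theta_j psi_{j-k}   (c_k = 0 for k > q),
using gamma(-m) = gamma(m).
Pure AR (q = 0): c_0 = sigma^2 = 4, c_k = 0 for k >= 1.
Equations for k = 0 and k = 1 (AR order 1):
  gamma(0) = phi_1 gamma(1) + c_0
  gamma(1) = phi_1 gamma(0) + c_1
Substituting the second into the first: gamma(0) (1 - phi_1^2) = c_0 + phi_1 c_1, so
  gamma(0) = c_0 / (1 - phi_1^2) = 4 / (1 - (0.762)^2) = 4 / 0.419356 = 9.538435.
  gamma(1) = phi_1 gamma(0) = (0.762)(9.538435) = 7.268288.
Therefore gamma(1) = 7.2683 (to 4 decimal places).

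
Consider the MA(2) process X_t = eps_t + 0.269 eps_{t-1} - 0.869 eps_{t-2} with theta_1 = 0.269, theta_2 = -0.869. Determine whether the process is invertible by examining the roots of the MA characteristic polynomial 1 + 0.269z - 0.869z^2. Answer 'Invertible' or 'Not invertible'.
\text{Not invertible}

The MA(q) characteristic polynomial is P(z) = 1 + 0.269z - 0.869z^2.
Invertibility requires all roots to lie outside the unit circle, i.e. |z| > 1 for every root.
Set 1 + (0.269) z + (-0.869) z^2 = 0, i.e. a z^2 + b z + c = 0 with a = -0.869, b = 0.269, c = 1.
Discriminant D = b^2 - 4ac = (0.269)^2 - 4*(-0.869)*1 = 0.072361 - (-3.476) = 3.548361.
D >= 0, so the roots are real: z = (-b +/- sqrt(D)) / (2a) = (-0.269 +/- 1.883709) / (-1.738).
  z_1 = (-0.269 + 1.883709) / (-1.738) = -0.9291,   |z_1| = 0.9291.
  z_2 = (-0.269 - 1.883709) / (-1.738) = 1.2386,   |z_2| = 1.2386.
Moduli of all roots: 0.9291, 1.2386.
All moduli strictly greater than 1? No.
Verdict: Not invertible.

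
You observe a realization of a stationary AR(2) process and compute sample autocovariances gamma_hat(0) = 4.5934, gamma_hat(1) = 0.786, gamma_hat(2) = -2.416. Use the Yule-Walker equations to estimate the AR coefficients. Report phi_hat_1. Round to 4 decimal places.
\hat\phi_{1} = 0.2690

The Yule-Walker equations for an AR(p) process read, in matrix form,
  Gamma_p phi = r_p,   with   (Gamma_p)_{ij} = gamma(|i - j|),
                       (r_p)_i = gamma(i),   i,j = 1..p.
Substitute the sample gammas (Toeplitz matrix and right-hand side of size 2):
  Gamma_p = [[4.5934, 0.786], [0.786, 4.5934]]
  r_p     = [0.786, -2.416]
Written out:
  4.5934 phi_1 + 0.786 phi_2 = 0.786
  0.786 phi_1 + 4.5934 phi_2 = -2.416
Solve by Cramer's rule:
  det = gamma(0)^2 - gamma(1)^2 = (4.5934)^2 - (0.786)^2 = 21.09932356 - 0.617796 = 20.48152756
  phi_hat_1 = [gamma(1) gamma(0) - gamma(1) gamma(2)] / det = [(0.786)(4.5934) - (0.786)(-2.416)] / 20.48152756 = 5.5093884 / 20.48152756 = 0.269
  phi_hat_2 = [gamma(0) gamma(2) - gamma(1)^2] / det = [(4.5934)(-2.416) - (0.786)^2] / 20.48152756 = -11.7154504 / 20.48152756 = -0.572
So phi_hat = [0.2690, -0.5720].
Therefore phi_hat_1 = 0.2690.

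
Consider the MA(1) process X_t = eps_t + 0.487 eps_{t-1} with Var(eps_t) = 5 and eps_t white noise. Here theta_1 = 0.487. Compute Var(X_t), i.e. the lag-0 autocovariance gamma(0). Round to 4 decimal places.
\gamma(0) = 6.1858

For an MA(q) process X_t = eps_t + sum_i theta_i eps_{t-i} with
Var(eps_t) = sigma^2, the variance is
  gamma(0) = sigma^2 * (1 + sum_i theta_i^2).
  sum_i theta_i^2 = (0.487)^2 = 0.237169.
  gamma(0) = 5 * (1 + 0.237169) = 5 * 1.237169 = 6.185845, which rounds to 6.1858.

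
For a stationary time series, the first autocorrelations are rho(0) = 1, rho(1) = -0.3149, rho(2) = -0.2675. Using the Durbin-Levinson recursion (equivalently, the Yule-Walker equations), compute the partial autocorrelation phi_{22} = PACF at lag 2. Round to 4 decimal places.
\phi_{22} = -0.4070

The PACF at lag k is phi_{kk}, the last component of the solution
to the Yule-Walker system G_k phi = r_k where
  (G_k)_{ij} = rho(|i - j|), (r_k)_i = rho(i), i,j = 1..k.
Equivalently, Durbin-Levinson gives phi_{kk} iteratively:
  phi_{11} = rho(1)
  phi_{kk} = [rho(k) - sum_{j=1..k-1} phi_{k-1,j} rho(k-j)]
            / [1 - sum_{j=1..k-1} phi_{k-1,j} rho(j)],
  phi_{k,j} = phi_{k-1,j} - phi_{kk} phi_{k-1,k-j},  j = 1..k-1.
Step k = 1:
  phi_11 = rho(1) = -0.3149.
Step k = 2:
  phi_22 = [rho(2) - phi_11 rho(1)] / [1 - phi_11 rho(1)] = [-0.2675 - (-0.3149)(-0.3149)] / [1 - (-0.3149)(-0.3149)]
         = -0.36666201 / 0.90083799 = -0.407.
Therefore phi_{22} = -0.4070.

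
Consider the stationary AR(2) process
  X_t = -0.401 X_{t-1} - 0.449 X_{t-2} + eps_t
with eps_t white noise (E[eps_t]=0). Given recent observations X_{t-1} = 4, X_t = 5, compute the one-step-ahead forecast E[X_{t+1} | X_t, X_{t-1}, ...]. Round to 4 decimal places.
E[X_{t+1} \mid \mathcal F_t] = -3.8010

For an AR(p) model X_t = c + sum_i phi_i X_{t-i} + eps_t, the
one-step-ahead conditional mean is
  E[X_{t+1} | X_t, ...] = c + sum_i phi_i X_{t+1-i}.
Substitute known values:
  E[X_{t+1} | ...] = (-0.401) * (5) + (-0.449) * (4)
                   = -3.8010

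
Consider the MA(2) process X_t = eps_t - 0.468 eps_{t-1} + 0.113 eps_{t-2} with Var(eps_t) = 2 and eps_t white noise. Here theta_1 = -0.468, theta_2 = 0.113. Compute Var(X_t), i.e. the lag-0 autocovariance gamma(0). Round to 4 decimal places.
\gamma(0) = 2.4636

For an MA(q) process X_t = eps_t + sum_i theta_i eps_{t-i} with
Var(eps_t) = sigma^2, the variance is
  gamma(0) = sigma^2 * (1 + sum_i theta_i^2).
  sum_i theta_i^2 = (-0.468)^2 + (0.113)^2 = 0.219024 + 0.012769 = 0.231793.
  gamma(0) = 2 * (1 + 0.231793) = 2 * 1.231793 = 2.463586, which rounds to 2.4636.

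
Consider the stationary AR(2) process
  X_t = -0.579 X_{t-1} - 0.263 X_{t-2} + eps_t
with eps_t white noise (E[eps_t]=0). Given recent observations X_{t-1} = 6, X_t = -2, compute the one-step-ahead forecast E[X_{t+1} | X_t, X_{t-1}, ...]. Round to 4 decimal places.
E[X_{t+1} \mid \mathcal F_t] = -0.4200

For an AR(p) model X_t = c + sum_i phi_i X_{t-i} + eps_t, the
one-step-ahead conditional mean is
  E[X_{t+1} | X_t, ...] = c + sum_i phi_i X_{t+1-i}.
Substitute known values:
  E[X_{t+1} | ...] = (-0.579) * (-2) + (-0.263) * (6)
                   = -0.4200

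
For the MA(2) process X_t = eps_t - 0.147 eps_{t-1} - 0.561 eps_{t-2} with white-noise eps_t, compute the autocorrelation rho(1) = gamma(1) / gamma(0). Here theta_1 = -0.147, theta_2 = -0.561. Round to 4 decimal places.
\rho(1) = -0.0483

For an MA(q) process with theta_0 = 1, the autocovariance is
  gamma(k) = sigma^2 * sum_{i=0..q-k} theta_i * theta_{i+k},
and rho(k) = gamma(k) / gamma(0). Sigma^2 cancels.
  numerator   = (1)*(-0.147) + (-0.147)*(-0.561) = -0.064533.
  denominator = (1)^2 + (-0.147)^2 + (-0.561)^2 = 1.33633.
  rho(1) = -0.064533 / 1.33633 = -0.0483.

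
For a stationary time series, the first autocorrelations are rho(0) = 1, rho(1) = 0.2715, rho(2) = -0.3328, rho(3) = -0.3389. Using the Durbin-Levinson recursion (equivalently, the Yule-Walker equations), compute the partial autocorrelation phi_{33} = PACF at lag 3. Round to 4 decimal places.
\phi_{33} = -0.1200

The PACF at lag k is phi_{kk}, the last component of the solution
to the Yule-Walker system G_k phi = r_k where
  (G_k)_{ij} = rho(|i - j|), (r_k)_i = rho(i), i,j = 1..k.
Equivalently, Durbin-Levinson gives phi_{kk} iteratively:
  phi_{11} = rho(1)
  phi_{kk} = [rho(k) - sum_{j=1..k-1} phi_{k-1,j} rho(k-j)]
            / [1 - sum_{j=1..k-1} phi_{k-1,j} rho(j)],
  phi_{k,j} = phi_{k-1,j} - phi_{kk} phi_{k-1,k-j},  j = 1..k-1.
Step k = 1:
  phi_11 = rho(1) = 0.2715.
Step k = 2:
  phi_22 = [rho(2) - phi_11 rho(1)] / [1 - phi_11 rho(1)] = [-0.3328 - (0.2715)(0.2715)] / [1 - (0.2715)(0.2715)]
         = -0.40651225 / 0.92628775 = -0.438862.
  Update: phi_21 = phi_11 - phi_22 phi_11 = 0.2715 - (-0.438862)(0.2715) = 0.390651.
Step k = 3:
  phi_33 = [rho(3) - phi_21 rho(2) - phi_22 rho(1)] / [1 - phi_21 rho(1) - phi_22 rho(2)]
    numerator   = -0.3389 - (0.390651)(-0.3328) - (-0.438862)(0.2715) = -0.0897404
    denominator = 1 - (0.390651)(0.2715) - (-0.438862)(-0.3328) = 0.74788508
  phi_33 = -0.0897404 / 0.74788508 = -0.12.
Therefore phi_{33} = -0.1200.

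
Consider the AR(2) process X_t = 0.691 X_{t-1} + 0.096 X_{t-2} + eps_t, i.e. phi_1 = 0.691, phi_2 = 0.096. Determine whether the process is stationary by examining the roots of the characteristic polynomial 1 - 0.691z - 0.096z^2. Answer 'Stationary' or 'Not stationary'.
\text{Stationary}

The AR(p) characteristic polynomial is P(z) = 1 - 0.691z - 0.096z^2.
Stationarity requires all roots to lie outside the unit circle, i.e. |z| > 1 for every root.
Set 1 + (-0.691) z + (-0.096) z^2 = 0, i.e. a z^2 + b z + c = 0 with a = -0.096, b = -0.691, c = 1.
Discriminant D = b^2 - 4ac = (-0.691)^2 - 4*(-0.096)*1 = 0.477481 - (-0.384) = 0.861481.
D >= 0, so the roots are real: z = (-b +/- sqrt(D)) / (2a) = (0.691 +/- 0.92816) / (-0.192).
  z_1 = (0.691 + 0.92816) / (-0.192) = -8.4331,   |z_1| = 8.4331.
  z_2 = (0.691 - 0.92816) / (-0.192) = 1.2352,   |z_2| = 1.2352.
Moduli of all roots: 8.4331, 1.2352.
All moduli strictly greater than 1? Yes.
Verdict: Stationary.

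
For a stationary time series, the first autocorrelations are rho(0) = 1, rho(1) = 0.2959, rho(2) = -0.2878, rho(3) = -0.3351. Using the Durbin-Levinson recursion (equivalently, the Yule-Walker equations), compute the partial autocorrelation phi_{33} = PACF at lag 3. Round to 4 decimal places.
\phi_{33} = -0.1229

The PACF at lag k is phi_{kk}, the last component of the solution
to the Yule-Walker system G_k phi = r_k where
  (G_k)_{ij} = rho(|i - j|), (r_k)_i = rho(i), i,j = 1..k.
Equivalently, Durbin-Levinson gives phi_{kk} iteratively:
  phi_{11} = rho(1)
  phi_{kk} = [rho(k) - sum_{j=1..k-1} phi_{k-1,j} rho(k-j)]
            / [1 - sum_{j=1..k-1} phi_{k-1,j} rho(j)],
  phi_{k,j} = phi_{k-1,j} - phi_{kk} phi_{k-1,k-j},  j = 1..k-1.
Step k = 1:
  phi_11 = rho(1) = 0.2959.
Step k = 2:
  phi_22 = [rho(2) - phi_11 rho(1)] / [1 - phi_11 rho(1)] = [-0.2878 - (0.2959)(0.2959)] / [1 - (0.2959)(0.2959)]
         = -0.37535681 / 0.91244319 = -0.411376.
  Update: phi_21 = phi_11 - phi_22 phi_11 = 0.2959 - (-0.411376)(0.2959) = 0.417626.
Step k = 3:
  phi_33 = [rho(3) - phi_21 rho(2) - phi_22 rho(1)] / [1 - phi_21 rho(1) - phi_22 rho(2)]
    numerator   = -0.3351 - (0.417626)(-0.2878) - (-0.411376)(0.2959) = -0.09318121
    denominator = 1 - (0.417626)(0.2959) - (-0.411376)(-0.2878) = 0.75803058
  phi_33 = -0.09318121 / 0.75803058 = -0.1229.
Therefore phi_{33} = -0.1229.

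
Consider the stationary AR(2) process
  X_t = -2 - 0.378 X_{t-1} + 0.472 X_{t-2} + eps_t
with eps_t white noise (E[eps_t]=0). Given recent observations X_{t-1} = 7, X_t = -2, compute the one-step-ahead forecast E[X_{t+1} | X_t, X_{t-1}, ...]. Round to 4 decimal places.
E[X_{t+1} \mid \mathcal F_t] = 2.0600

For an AR(p) model X_t = c + sum_i phi_i X_{t-i} + eps_t, the
one-step-ahead conditional mean is
  E[X_{t+1} | X_t, ...] = c + sum_i phi_i X_{t+1-i}.
Substitute known values:
  E[X_{t+1} | ...] = -2 + (-0.378) * (-2) + (0.472) * (7)
                   = 2.0600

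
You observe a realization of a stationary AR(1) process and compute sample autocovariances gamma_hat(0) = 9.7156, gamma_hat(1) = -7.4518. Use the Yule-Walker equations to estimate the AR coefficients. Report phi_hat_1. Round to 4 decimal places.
\hat\phi_{1} = -0.7670

The Yule-Walker equations for an AR(p) process read, in matrix form,
  Gamma_p phi = r_p,   with   (Gamma_p)_{ij} = gamma(|i - j|),
                       (r_p)_i = gamma(i),   i,j = 1..p.
Substitute the sample gammas (Toeplitz matrix and right-hand side of size 1):
  Gamma_p = [[9.7156]]
  r_p     = [-7.4518]
With p = 1 this is the single equation gamma(0) phi_1 = gamma(1):
  phi_hat_1 = gamma(1) / gamma(0) = -7.4518 / 9.7156 = -0.7670.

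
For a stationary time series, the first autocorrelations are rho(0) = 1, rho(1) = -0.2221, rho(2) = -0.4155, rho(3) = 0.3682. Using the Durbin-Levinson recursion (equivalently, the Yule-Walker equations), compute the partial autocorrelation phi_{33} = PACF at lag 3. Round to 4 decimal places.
\phi_{33} = 0.1689

The PACF at lag k is phi_{kk}, the last component of the solution
to the Yule-Walker system G_k phi = r_k where
  (G_k)_{ij} = rho(|i - j|), (r_k)_i = rho(i), i,j = 1..k.
Equivalently, Durbin-Levinson gives phi_{kk} iteratively:
  phi_{11} = rho(1)
  phi_{kk} = [rho(k) - sum_{j=1..k-1} phi_{k-1,j} rho(k-j)]
            / [1 - sum_{j=1..k-1} phi_{k-1,j} rho(j)],
  phi_{k,j} = phi_{k-1,j} - phi_{kk} phi_{k-1,k-j},  j = 1..k-1.
Step k = 1:
  phi_11 = rho(1) = -0.2221.
Step k = 2:
  phi_22 = [rho(2) - phi_11 rho(1)] / [1 - phi_11 rho(1)] = [-0.4155 - (-0.2221)(-0.2221)] / [1 - (-0.2221)(-0.2221)]
         = -0.46482841 / 0.95067159 = -0.488947.
  Update: phi_21 = phi_11 - phi_22 phi_11 = -0.2221 - (-0.488947)(-0.2221) = -0.330695.
Step k = 3:
  phi_33 = [rho(3) - phi_21 rho(2) - phi_22 rho(1)] / [1 - phi_21 rho(1) - phi_22 rho(2)]
    numerator   = 0.3682 - (-0.330695)(-0.4155) - (-0.488947)(-0.2221) = 0.12220092
    denominator = 1 - (-0.330695)(-0.2221) - (-0.488947)(-0.4155) = 0.72339494
  phi_33 = 0.12220092 / 0.72339494 = 0.1689.
Therefore phi_{33} = 0.1689.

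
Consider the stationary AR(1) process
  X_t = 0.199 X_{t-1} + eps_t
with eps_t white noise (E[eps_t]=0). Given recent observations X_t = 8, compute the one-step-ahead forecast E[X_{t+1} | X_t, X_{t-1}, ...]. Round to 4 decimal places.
E[X_{t+1} \mid \mathcal F_t] = 1.5920

For an AR(p) model X_t = c + sum_i phi_i X_{t-i} + eps_t, the
one-step-ahead conditional mean is
  E[X_{t+1} | X_t, ...] = c + sum_i phi_i X_{t+1-i}.
Substitute known values:
  E[X_{t+1} | ...] = (0.199) * (8)
                   = 1.5920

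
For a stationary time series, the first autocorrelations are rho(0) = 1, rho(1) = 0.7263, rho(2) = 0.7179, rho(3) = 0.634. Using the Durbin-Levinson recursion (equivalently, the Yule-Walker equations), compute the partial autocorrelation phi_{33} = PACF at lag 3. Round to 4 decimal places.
\phi_{33} = 0.0759

The PACF at lag k is phi_{kk}, the last component of the solution
to the Yule-Walker system G_k phi = r_k where
  (G_k)_{ij} = rho(|i - j|), (r_k)_i = rho(i), i,j = 1..k.
Equivalently, Durbin-Levinson gives phi_{kk} iteratively:
  phi_{11} = rho(1)
  phi_{kk} = [rho(k) - sum_{j=1..k-1} phi_{k-1,j} rho(k-j)]
            / [1 - sum_{j=1..k-1} phi_{k-1,j} rho(j)],
  phi_{k,j} = phi_{k-1,j} - phi_{kk} phi_{k-1,k-j},  j = 1..k-1.
Step k = 1:
  phi_11 = rho(1) = 0.7263.
Step k = 2:
  phi_22 = [rho(2) - phi_11 rho(1)] / [1 - phi_11 rho(1)] = [0.7179 - (0.7263)(0.7263)] / [1 - (0.7263)(0.7263)]
         = 0.19038831 / 0.47248831 = 0.402948.
  Update: phi_21 = phi_11 - phi_22 phi_11 = 0.7263 - (0.402948)(0.7263) = 0.433639.
Step k = 3:
  phi_33 = [rho(3) - phi_21 rho(2) - phi_22 rho(1)] / [1 - phi_21 rho(1) - phi_22 rho(2)]
    numerator   = 0.634 - (0.433639)(0.7179) - (0.402948)(0.7263) = 0.03002949
    denominator = 1 - (0.433639)(0.7263) - (0.402948)(0.7179) = 0.39577168
  phi_33 = 0.03002949 / 0.39577168 = 0.0759.
Therefore phi_{33} = 0.0759.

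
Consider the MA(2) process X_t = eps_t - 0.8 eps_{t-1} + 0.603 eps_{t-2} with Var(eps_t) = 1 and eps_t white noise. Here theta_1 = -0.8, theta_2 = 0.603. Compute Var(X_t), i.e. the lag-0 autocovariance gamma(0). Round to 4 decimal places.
\gamma(0) = 2.0036

For an MA(q) process X_t = eps_t + sum_i theta_i eps_{t-i} with
Var(eps_t) = sigma^2, the variance is
  gamma(0) = sigma^2 * (1 + sum_i theta_i^2).
  sum_i theta_i^2 = (-0.8)^2 + (0.603)^2 = 0.64 + 0.363609 = 1.003609.
  gamma(0) = 1 * (1 + 1.003609) = 1 * 2.003609 = 2.003609, which rounds to 2.0036.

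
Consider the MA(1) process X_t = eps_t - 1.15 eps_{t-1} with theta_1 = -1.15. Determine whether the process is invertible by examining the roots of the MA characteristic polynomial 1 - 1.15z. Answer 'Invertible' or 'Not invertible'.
\text{Not invertible}

The MA(q) characteristic polynomial is P(z) = 1 - 1.15z.
Invertibility requires all roots to lie outside the unit circle, i.e. |z| > 1 for every root.
This is linear in z: 1 + (-1.15) z = 0  =>  z = -1/(-1.15) = 0.869565,  |z| = 0.869565.
Moduli of all roots: 0.8696.
All moduli strictly greater than 1? No.
Verdict: Not invertible.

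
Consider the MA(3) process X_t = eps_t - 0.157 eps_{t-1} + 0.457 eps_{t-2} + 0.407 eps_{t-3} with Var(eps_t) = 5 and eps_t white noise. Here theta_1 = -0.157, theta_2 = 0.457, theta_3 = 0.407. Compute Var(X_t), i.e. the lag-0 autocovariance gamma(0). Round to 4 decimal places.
\gamma(0) = 6.9957

For an MA(q) process X_t = eps_t + sum_i theta_i eps_{t-i} with
Var(eps_t) = sigma^2, the variance is
  gamma(0) = sigma^2 * (1 + sum_i theta_i^2).
  sum_i theta_i^2 = (-0.157)^2 + (0.457)^2 + (0.407)^2 = 0.024649 + 0.208849 + 0.165649 = 0.399147.
  gamma(0) = 5 * (1 + 0.399147) = 5 * 1.399147 = 6.995735, which rounds to 6.9957.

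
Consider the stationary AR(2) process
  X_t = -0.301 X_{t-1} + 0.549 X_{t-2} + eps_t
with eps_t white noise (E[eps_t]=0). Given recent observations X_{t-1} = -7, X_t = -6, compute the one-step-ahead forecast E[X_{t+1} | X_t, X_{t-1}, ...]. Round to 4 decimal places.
E[X_{t+1} \mid \mathcal F_t] = -2.0370

For an AR(p) model X_t = c + sum_i phi_i X_{t-i} + eps_t, the
one-step-ahead conditional mean is
  E[X_{t+1} | X_t, ...] = c + sum_i phi_i X_{t+1-i}.
Substitute known values:
  E[X_{t+1} | ...] = (-0.301) * (-6) + (0.549) * (-7)
                   = -2.0370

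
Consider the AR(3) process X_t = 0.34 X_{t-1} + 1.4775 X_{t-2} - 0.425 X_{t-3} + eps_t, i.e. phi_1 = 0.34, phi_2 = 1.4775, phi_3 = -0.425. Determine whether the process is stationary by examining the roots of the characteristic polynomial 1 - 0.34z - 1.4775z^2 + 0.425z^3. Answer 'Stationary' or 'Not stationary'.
\text{Not stationary}

The AR(p) characteristic polynomial is P(z) = 1 - 0.34z - 1.4775z^2 + 0.425z^3.
Stationarity requires all roots to lie outside the unit circle, i.e. |z| > 1 for every root.
Degree 3: look for a simple real root z0 first, then factor out (1 - z/z0) and solve the remaining quadratic.
Testing z0 = 0.8: P(0.8) = 1 + (-0.34)(0.8) + (-1.4775)(0.8)^2 + (0.425)(0.8)^3
  = 1 + (-0.272) + (-0.9456) + (0.2176) = 0.  So z_0 = 0.8 is a root, |z_0| = 0.8.
Divide out the factor (1 - 1.25 z) = (1 - z/z0) (since 1/z0 = 1.25):
  P(z) = (1 - 1.25 z)(1 + (0.91) z + (-0.34) z^2)
  [check: z-coef 0.91 - (1.25) = -0.34; z^2-coef -0.34 - (1.25)(0.91) = -1.4775; z^3-coef -(1.25)(-0.34) = 0.425.]
Remaining roots from the quadratic factor 1 + (0.91) z + (-0.34) z^2:
  Set 1 + (0.91) z + (-0.34) z^2 = 0, i.e. a z^2 + b z + c = 0 with a = -0.34, b = 0.91, c = 1.
  Discriminant D = b^2 - 4ac = (0.91)^2 - 4*(-0.34)*1 = 0.8281 - (-1.36) = 2.1881.
  D >= 0, so the roots are real: z = (-b +/- sqrt(D)) / (2a) = (-0.91 +/- 1.479223) / (-0.68).
    z_1 = (-0.91 + 1.479223) / (-0.68) = -0.8371,   |z_1| = 0.8371.
    z_2 = (-0.91 - 1.479223) / (-0.68) = 3.5136,   |z_2| = 3.5136.
Moduli of all roots: 0.8000, 0.8371, 3.5136.
All moduli strictly greater than 1? No.
Verdict: Not stationary.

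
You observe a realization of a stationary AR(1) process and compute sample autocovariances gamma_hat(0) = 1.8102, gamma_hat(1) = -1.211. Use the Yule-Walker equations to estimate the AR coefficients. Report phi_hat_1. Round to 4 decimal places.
\hat\phi_{1} = -0.6690

The Yule-Walker equations for an AR(p) process read, in matrix form,
  Gamma_p phi = r_p,   with   (Gamma_p)_{ij} = gamma(|i - j|),
                       (r_p)_i = gamma(i),   i,j = 1..p.
Substitute the sample gammas (Toeplitz matrix and right-hand side of size 1):
  Gamma_p = [[1.8102]]
  r_p     = [-1.211]
With p = 1 this is the single equation gamma(0) phi_1 = gamma(1):
  phi_hat_1 = gamma(1) / gamma(0) = -1.211 / 1.8102 = -0.6690.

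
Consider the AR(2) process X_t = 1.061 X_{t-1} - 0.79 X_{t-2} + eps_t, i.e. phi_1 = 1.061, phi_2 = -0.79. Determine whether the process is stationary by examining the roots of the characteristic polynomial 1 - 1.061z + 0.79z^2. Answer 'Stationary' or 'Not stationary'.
\text{Stationary}

The AR(p) characteristic polynomial is P(z) = 1 - 1.061z + 0.79z^2.
Stationarity requires all roots to lie outside the unit circle, i.e. |z| > 1 for every root.
Set 1 + (-1.061) z + (0.79) z^2 = 0, i.e. a z^2 + b z + c = 0 with a = 0.79, b = -1.061, c = 1.
Discriminant D = b^2 - 4ac = (-1.061)^2 - 4*(0.79)*1 = 1.125721 - (3.16) = -2.034279.
D < 0, so the roots are the complex-conjugate pair z = (-b +/- i sqrt(-D)) / (2a) = 0.6715 +/- 0.9027i.
For a conjugate pair |z|^2 = z * conj(z) = (product of roots) = c/a = 1/(0.79) = 1.265823, so |z| = sqrt(1.265823) = 1.1251 for both roots.
Moduli of all roots: 1.1251, 1.1251.
All moduli strictly greater than 1? Yes.
Verdict: Stationary.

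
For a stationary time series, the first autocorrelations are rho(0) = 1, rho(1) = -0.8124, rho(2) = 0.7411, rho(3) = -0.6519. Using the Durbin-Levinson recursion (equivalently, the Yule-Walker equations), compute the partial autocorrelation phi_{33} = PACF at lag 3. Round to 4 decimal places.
\phi_{33} = 0.0011

The PACF at lag k is phi_{kk}, the last component of the solution
to the Yule-Walker system G_k phi = r_k where
  (G_k)_{ij} = rho(|i - j|), (r_k)_i = rho(i), i,j = 1..k.
Equivalently, Durbin-Levinson gives phi_{kk} iteratively:
  phi_{11} = rho(1)
  phi_{kk} = [rho(k) - sum_{j=1..k-1} phi_{k-1,j} rho(k-j)]
            / [1 - sum_{j=1..k-1} phi_{k-1,j} rho(j)],
  phi_{k,j} = phi_{k-1,j} - phi_{kk} phi_{k-1,k-j},  j = 1..k-1.
Step k = 1:
  phi_11 = rho(1) = -0.8124.
Step k = 2:
  phi_22 = [rho(2) - phi_11 rho(1)] / [1 - phi_11 rho(1)] = [0.7411 - (-0.8124)(-0.8124)] / [1 - (-0.8124)(-0.8124)]
         = 0.08110624 / 0.34000624 = 0.238543.
  Update: phi_21 = phi_11 - phi_22 phi_11 = -0.8124 - (0.238543)(-0.8124) = -0.618607.
Step k = 3:
  phi_33 = [rho(3) - phi_21 rho(2) - phi_22 rho(1)] / [1 - phi_21 rho(1) - phi_22 rho(2)]
    numerator   = -0.6519 - (-0.618607)(0.7411) - (0.238543)(-0.8124) = 0.00034256
    denominator = 1 - (-0.618607)(-0.8124) - (0.238543)(0.7411) = 0.32065888
  phi_33 = 0.00034256 / 0.32065888 = 0.0011.
Therefore phi_{33} = 0.0011.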